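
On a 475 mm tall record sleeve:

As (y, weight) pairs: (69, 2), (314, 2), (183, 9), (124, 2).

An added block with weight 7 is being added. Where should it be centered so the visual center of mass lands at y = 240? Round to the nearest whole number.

With the added block, Σw becomes 2 + 2 + 9 + 2 + 7 = 22.
y: target moment 22×240 = 5280; current 2·69 + 2·314 + 9·183 + 2·124 = 2661; the added block supplies 2619, so y = 2619/7 ≈ 374.14.

y ≈ 374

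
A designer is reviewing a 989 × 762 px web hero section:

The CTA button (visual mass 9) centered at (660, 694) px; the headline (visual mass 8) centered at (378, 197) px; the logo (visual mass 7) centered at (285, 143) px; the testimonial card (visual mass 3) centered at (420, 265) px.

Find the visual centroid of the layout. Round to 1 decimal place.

Weights sum to 9 + 8 + 7 + 3 = 27.
x-moment: 9·660 + 8·378 + 7·285 + 3·420 = 12219; centroid 12219/27 ≈ 452.56.
y-moment: 9·694 + 8·197 + 7·143 + 3·265 = 9618; centroid 9618/27 ≈ 356.22.

(452.6, 356.2)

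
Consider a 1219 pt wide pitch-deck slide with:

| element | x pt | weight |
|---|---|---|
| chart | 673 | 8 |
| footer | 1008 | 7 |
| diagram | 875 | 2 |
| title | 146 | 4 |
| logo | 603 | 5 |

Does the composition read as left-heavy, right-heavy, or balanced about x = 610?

Total weight = 8 + 7 + 2 + 4 + 5 = 26.
x-moment: 8·673 + 7·1008 + 2·875 + 4·146 + 5·603 = 17789; centroid 17789/26 ≈ 684.19.
684.2 lies right of the midline 610, so the layout is right-heavy.

right-heavy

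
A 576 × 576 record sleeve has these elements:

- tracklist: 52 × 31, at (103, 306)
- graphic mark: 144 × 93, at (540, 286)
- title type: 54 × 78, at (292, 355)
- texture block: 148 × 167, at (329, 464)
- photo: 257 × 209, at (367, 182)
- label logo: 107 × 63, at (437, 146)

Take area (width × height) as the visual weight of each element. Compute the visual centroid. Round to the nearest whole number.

Areas → weights: tracklist 52·31 = 1612, graphic mark 144·93 = 13392, title type 54·78 = 4212, texture block 148·167 = 24716, photo 257·209 = 53713, label logo 107·63 = 6741; Σw = 104386.
x: moment 39417672 / weight 104386 ≈ 377.61
y: moment 28046820 / weight 104386 ≈ 268.68

(378, 269)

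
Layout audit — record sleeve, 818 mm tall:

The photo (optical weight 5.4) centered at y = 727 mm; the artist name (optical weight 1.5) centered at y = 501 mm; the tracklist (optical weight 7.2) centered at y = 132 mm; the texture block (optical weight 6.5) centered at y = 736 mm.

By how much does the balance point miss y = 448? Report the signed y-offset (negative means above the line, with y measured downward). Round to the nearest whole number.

≈ 57 mm

Total weight = 5.4 + 1.5 + 7.2 + 6.5 = 20.6.
y-moment: 5.4·727 + 1.5·501 + 7.2·132 + 6.5·736 = 10411.7; centroid 10411.7/20.6 ≈ 505.42.
Offset from y = 448: 505.42 − 448 ≈ 57.42.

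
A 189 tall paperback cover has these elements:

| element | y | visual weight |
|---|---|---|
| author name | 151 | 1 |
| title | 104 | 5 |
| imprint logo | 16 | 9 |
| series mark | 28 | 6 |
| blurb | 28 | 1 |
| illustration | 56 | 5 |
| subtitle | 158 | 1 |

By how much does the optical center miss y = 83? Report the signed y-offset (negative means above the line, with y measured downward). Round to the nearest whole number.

Total weight = 1 + 5 + 9 + 6 + 1 + 5 + 1 = 28.
Σw·y = 1·151 + 5·104 + 9·16 + 6·28 + 1·28 + 5·56 + 1·158 = 1449, so ȳ = 1449/28 ≈ 51.75.
Offset from y = 83: 51.75 − 83 ≈ -31.25.

≈ -31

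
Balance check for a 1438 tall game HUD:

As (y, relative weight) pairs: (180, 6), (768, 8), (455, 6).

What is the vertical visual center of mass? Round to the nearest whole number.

Weights sum to 6 + 8 + 6 = 20.
y-moment: 6·180 + 8·768 + 6·455 = 9954; centroid 9954/20 ≈ 497.70.

y ≈ 498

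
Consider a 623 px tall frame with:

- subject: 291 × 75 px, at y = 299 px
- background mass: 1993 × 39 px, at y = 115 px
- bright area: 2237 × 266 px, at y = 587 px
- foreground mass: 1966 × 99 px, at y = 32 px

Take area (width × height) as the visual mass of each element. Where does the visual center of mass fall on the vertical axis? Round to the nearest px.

y ≈ 417

Taking area as weight: subject 291·75 = 21825, background mass 1993·39 = 77727, bright area 2237·266 = 595042, foreground mass 1966·99 = 194634. Sum 889228.
y: (21825·299 + 77727·115 + 595042·587 + 194634·32) / 889228 = 370982222 / 889228 ≈ 417.20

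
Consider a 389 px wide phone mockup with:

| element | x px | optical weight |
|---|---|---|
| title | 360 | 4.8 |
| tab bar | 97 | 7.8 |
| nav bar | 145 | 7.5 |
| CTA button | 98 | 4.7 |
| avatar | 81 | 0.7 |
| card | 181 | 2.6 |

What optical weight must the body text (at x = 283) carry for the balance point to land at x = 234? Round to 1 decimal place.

Fixed elements: Σw = 4.8 + 7.8 + 7.5 + 4.7 + 0.7 + 2.6 = 28.1, Σw·x = 4.8·360 + 7.8·97 + 7.5·145 + 4.7·98 + 0.7·81 + 2.6·181 = 4560.0.
Set Σw·x/Σw = 234: (4560.0 + 283w) = 234·(28.1 + w).
Solving: w = (234·28.1 − 4560.0) / (283 − 234) = 2015.4 / 49 ≈ 41.13.

w ≈ 41.1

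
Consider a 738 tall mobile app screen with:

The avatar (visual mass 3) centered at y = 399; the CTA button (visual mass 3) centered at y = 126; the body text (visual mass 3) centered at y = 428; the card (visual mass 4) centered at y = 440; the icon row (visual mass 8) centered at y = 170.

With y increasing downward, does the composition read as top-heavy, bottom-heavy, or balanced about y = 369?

top-heavy

Weights sum to 3 + 3 + 3 + 4 + 8 = 21.
y-moment: 3·399 + 3·126 + 3·428 + 4·440 + 8·170 = 5979; centroid 5979/21 ≈ 284.71.
284.7 lies above (smaller y than) the midline 369, so the layout is top-heavy.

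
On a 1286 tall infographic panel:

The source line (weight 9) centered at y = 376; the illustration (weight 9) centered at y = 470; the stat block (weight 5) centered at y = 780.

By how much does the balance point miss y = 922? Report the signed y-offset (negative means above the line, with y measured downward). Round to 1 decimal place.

Weights sum to 9 + 9 + 5 = 23.
y: (9·376 + 9·470 + 5·780) / 23 = 11514 / 23 ≈ 500.61
Offset from y = 922: 500.61 − 922 ≈ -421.39.

≈ -421.4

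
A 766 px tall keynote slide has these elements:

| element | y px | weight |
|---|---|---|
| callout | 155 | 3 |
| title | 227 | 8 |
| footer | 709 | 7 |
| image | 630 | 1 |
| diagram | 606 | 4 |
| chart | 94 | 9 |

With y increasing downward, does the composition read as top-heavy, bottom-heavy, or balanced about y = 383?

top-heavy

Σw = 3 + 8 + 7 + 1 + 4 + 9 = 32.
y-moment: 3·155 + 8·227 + 7·709 + 1·630 + 4·606 + 9·94 = 11144; centroid 11144/32 ≈ 348.25.
Since 348.2 is above (smaller y than) 383, the composition reads top-heavy.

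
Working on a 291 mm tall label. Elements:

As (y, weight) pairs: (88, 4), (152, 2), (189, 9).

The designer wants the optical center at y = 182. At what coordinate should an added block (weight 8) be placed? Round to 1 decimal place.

y ≈ 228.6

After adding the added block, total weight = 4 + 2 + 9 + 8 = 23.
y: target moment 23×182 = 4186; current 4·88 + 2·152 + 9·189 = 2357; the added block supplies 1829, so y = 1829/8 ≈ 228.62.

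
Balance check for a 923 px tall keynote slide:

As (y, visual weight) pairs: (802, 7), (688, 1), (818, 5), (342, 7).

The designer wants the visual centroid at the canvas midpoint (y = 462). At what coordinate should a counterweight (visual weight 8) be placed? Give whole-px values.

New total weight: (7 + 1 + 5 + 7) + 8 = 28.
y: need Σw·y = 28·462 = 12936. Existing = 7·802 + 1·688 + 5·818 + 7·342 = 12786. Remainder 150 / 8 ≈ 18.75.

y ≈ 19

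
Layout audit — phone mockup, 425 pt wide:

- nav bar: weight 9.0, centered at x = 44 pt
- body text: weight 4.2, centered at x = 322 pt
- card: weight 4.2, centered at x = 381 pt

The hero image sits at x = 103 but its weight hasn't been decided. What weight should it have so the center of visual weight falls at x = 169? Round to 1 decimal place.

w ≈ 6.2

Existing Σw = 17.4 (9.0 + 4.2 + 4.2); existing moment 9.0·44 + 4.2·322 + 4.2·381 = 3348.6.
Set Σw·x/Σw = 169: (3348.6 + 103w) = 169·(17.4 + w).
Solving: w = (169·17.4 − 3348.6) / (103 − 169) = -408.0 / -66 ≈ 6.18.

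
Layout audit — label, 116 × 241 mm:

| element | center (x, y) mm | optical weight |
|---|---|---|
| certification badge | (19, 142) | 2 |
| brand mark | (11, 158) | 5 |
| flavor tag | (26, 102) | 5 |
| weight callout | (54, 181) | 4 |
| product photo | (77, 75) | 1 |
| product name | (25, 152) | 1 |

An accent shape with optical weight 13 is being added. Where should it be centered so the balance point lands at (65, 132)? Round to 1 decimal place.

With the accent shape, Σw becomes 2 + 5 + 5 + 4 + 1 + 1 + 13 = 31.
x: need Σw·x = 31·65 = 2015. Existing = 2·19 + 5·11 + 5·26 + 4·54 + 1·77 + 1·25 = 541. Remainder 1474 / 13 ≈ 113.38.
y: need Σw·y = 31·132 = 4092. Existing = 2·142 + 5·158 + 5·102 + 4·181 + 1·75 + 1·152 = 2535. Remainder 1557 / 13 ≈ 119.77.

(113.4, 119.8)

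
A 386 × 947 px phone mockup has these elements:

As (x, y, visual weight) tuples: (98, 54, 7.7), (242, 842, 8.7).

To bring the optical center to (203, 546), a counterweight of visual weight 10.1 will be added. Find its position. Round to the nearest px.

(249, 666)

After adding the counterweight, total weight = 7.7 + 8.7 + 10.1 = 26.5.
x: need Σw·x = 26.5·203 = 5379.5. Existing = 7.7·98 + 8.7·242 = 2860.0. Remainder 2519.5 / 10.1 ≈ 249.46.
y: need Σw·y = 26.5·546 = 14469.0. Existing = 7.7·54 + 8.7·842 = 7741.2. Remainder 6727.8 / 10.1 ≈ 666.12.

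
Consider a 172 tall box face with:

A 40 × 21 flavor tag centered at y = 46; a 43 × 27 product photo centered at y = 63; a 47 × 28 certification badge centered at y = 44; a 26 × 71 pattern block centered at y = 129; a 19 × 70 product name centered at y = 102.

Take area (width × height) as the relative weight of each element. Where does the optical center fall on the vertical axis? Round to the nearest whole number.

Taking area as weight: flavor tag 40·21 = 840, product photo 43·27 = 1161, certification badge 47·28 = 1316, pattern block 26·71 = 1846, product name 19·70 = 1330. Sum 6493.
y-moment: 840·46 + 1161·63 + 1316·44 + 1846·129 + 1330·102 = 543481; centroid 543481/6493 ≈ 83.70.

y ≈ 84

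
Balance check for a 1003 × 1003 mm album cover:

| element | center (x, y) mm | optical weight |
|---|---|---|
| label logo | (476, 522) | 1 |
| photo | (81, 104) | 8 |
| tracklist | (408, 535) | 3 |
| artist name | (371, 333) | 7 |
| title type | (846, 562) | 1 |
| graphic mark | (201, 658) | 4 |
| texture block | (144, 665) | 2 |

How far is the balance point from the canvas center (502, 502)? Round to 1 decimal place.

≈ 268.0 mm

Σw = 1 + 8 + 3 + 7 + 1 + 4 + 2 = 26.
x: (1·476 + 8·81 + 3·408 + 7·371 + 1·846 + 4·201 + 2·144) / 26 = 6883 / 26 ≈ 264.73
y: (1·522 + 8·104 + 3·535 + 7·333 + 1·562 + 4·658 + 2·665) / 26 = 9814 / 26 ≈ 377.46
From (502, 502): dx = -237.27, dy = -124.54, so the distance is √(dx²+dy²) ≈ 267.97.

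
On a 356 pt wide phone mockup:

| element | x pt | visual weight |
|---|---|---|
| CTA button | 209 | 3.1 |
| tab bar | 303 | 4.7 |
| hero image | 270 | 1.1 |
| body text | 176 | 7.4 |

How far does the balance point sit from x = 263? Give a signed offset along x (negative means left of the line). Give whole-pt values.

Total weight = 3.1 + 4.7 + 1.1 + 7.4 = 16.3.
x-moment: 3.1·209 + 4.7·303 + 1.1·270 + 7.4·176 = 3671.4; centroid 3671.4/16.3 ≈ 225.24.
Difference: 225.24 − 263 ≈ -37.76.

≈ -38 pt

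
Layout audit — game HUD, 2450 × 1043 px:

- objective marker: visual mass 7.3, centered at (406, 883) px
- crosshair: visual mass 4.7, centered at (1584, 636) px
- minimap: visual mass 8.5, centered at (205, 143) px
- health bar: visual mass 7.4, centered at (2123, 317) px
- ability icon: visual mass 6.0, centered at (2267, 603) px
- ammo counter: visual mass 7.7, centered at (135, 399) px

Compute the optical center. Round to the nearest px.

Σw = 7.3 + 4.7 + 8.5 + 7.4 + 6.0 + 7.7 = 41.6.
Σw·x = 42502.8; x̄ = 42502.8/41.6 ≈ 1021.70.
y: moment 19686.7 / weight 41.6 ≈ 473.24

(1022, 473)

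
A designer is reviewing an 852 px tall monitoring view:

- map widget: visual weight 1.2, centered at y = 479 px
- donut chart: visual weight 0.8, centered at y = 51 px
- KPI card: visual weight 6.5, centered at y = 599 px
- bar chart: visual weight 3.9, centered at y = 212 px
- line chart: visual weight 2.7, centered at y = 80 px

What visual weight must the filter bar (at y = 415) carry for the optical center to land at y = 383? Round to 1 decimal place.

Existing Σw = 15.1 (1.2 + 0.8 + 6.5 + 3.9 + 2.7); existing moment 1.2·479 + 0.8·51 + 6.5·599 + 3.9·212 + 2.7·80 = 5551.9.
Set Σw·y/Σw = 383: (5551.9 + 415w) = 383·(15.1 + w).
So w = (383·15.1 − 5551.9)/(415 − 383) = 231.4/32 ≈ 7.23.

w ≈ 7.2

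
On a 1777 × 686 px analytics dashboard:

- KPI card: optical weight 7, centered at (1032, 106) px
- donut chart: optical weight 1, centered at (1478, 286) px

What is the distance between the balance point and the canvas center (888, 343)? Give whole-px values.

≈ 293 px

Σw = 7 + 1 = 8.
x-moment: 7·1032 + 1·1478 = 8702; centroid 8702/8 ≈ 1087.75.
y-moment: 7·106 + 1·286 = 1028; centroid 1028/8 ≈ 128.50.
Relative to (888, 343): Δ = (199.75, -214.50); |Δ| = √(199.75² + -214.50²) ≈ 293.10.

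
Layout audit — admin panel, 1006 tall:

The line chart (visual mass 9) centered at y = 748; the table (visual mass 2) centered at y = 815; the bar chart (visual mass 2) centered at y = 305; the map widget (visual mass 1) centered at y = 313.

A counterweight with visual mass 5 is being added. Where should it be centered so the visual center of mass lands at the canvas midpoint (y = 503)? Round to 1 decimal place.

y ≈ 54.4

With the counterweight, Σw becomes 9 + 2 + 2 + 1 + 5 = 19.
Along y: (9285 + 5·y) / 19 = 503 (existing moment 9·748 + 2·815 + 2·305 + 1·313 = 9285) ⇒ y = (9557 − 9285) / 5 ≈ 54.40.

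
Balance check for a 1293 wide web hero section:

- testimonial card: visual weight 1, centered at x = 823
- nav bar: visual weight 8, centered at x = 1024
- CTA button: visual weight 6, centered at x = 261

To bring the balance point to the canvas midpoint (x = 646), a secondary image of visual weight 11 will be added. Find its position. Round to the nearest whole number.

After adding the secondary image, total weight = 1 + 8 + 6 + 11 = 26.
Along x: (10581 + 11·x) / 26 = 646 (existing moment 1·823 + 8·1024 + 6·261 = 10581) ⇒ x = (16796 − 10581) / 11 ≈ 565.00.

x ≈ 565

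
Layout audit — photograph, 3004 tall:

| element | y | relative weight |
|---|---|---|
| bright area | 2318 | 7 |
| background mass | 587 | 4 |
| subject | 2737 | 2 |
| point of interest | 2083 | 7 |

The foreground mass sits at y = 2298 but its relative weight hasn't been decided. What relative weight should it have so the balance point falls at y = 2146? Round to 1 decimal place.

w ≈ 28.2

Known weights sum to 7 + 4 + 2 + 7 = 20; their moment is 7·2318 + 4·587 + 2·2737 + 7·2083 = 38629.
Balance at y = 2146 requires (38629 + w·2298) / (20 + w) = 2146.
Solving: w = (2146·20 − 38629) / (2298 − 2146) = 4291 / 152 ≈ 28.23.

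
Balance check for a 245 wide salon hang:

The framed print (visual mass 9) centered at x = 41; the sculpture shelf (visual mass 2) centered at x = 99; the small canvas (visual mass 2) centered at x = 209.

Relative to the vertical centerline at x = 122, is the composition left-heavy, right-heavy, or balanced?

Σw = 9 + 2 + 2 = 13.
Σw·x = 9·41 + 2·99 + 2·209 = 985, so x̄ = 985/13 ≈ 75.77.
Since 75.8 is left of 122, the composition reads left-heavy.

left-heavy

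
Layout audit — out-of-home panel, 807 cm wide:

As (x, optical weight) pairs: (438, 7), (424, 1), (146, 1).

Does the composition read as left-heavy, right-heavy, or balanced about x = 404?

balanced

Total weight = 7 + 1 + 1 = 9.
Σw·x = 7·438 + 1·424 + 1·146 = 3636, so x̄ = 3636/9 ≈ 404.00.
404.00 = 404 exactly: balanced.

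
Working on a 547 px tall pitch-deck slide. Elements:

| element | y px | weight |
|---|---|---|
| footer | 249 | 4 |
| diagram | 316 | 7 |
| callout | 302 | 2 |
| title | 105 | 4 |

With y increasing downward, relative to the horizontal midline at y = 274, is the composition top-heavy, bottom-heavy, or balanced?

top-heavy

Σw = 4 + 7 + 2 + 4 = 17.
y: (4·249 + 7·316 + 2·302 + 4·105) / 17 = 4232 / 17 ≈ 248.94
248.9 vs midline 274 → top-heavy.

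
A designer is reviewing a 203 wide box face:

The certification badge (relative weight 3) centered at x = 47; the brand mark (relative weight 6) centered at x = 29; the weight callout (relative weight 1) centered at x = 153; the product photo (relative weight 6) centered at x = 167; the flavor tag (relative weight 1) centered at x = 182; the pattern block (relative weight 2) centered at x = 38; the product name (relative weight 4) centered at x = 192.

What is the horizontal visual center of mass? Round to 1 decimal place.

Σw = 3 + 6 + 1 + 6 + 1 + 2 + 4 = 23.
Σw·x = 2496; x̄ = 2496/23 ≈ 108.52.

x ≈ 108.5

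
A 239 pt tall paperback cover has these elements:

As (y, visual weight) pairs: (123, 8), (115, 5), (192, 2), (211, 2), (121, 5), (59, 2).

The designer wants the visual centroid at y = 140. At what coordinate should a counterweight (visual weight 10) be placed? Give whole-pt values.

y ≈ 167

After adding the counterweight, total weight = 8 + 5 + 2 + 2 + 5 + 2 + 10 = 34.
y: need Σw·y = 34·140 = 4760. Existing = 8·123 + 5·115 + 2·192 + 2·211 + 5·121 + 2·59 = 3088. Remainder 1672 / 10 ≈ 167.20.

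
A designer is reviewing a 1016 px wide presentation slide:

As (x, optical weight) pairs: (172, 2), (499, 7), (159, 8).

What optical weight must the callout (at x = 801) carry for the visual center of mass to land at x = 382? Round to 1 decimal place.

w ≈ 3.3

Known weights sum to 2 + 7 + 8 = 17; their moment is 2·172 + 7·499 + 8·159 = 5109.
Balance at x = 382 requires (5109 + w·801) / (17 + w) = 382.
Rearranging, w·(801 − 382) = 382·17 − 5109 = 1385, so w ≈ 1385/419 = 3.31.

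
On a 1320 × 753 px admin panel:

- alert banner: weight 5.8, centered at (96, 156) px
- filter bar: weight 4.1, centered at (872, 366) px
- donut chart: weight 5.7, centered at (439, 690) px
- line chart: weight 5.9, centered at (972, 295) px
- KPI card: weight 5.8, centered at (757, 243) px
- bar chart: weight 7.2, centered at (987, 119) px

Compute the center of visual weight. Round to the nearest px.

(692, 300)

Σw = 5.8 + 4.1 + 5.7 + 5.9 + 5.8 + 7.2 = 34.5.
x-moment: 5.8·96 + 4.1·872 + 5.7·439 + 5.9·972 + 5.8·757 + 7.2·987 = 23866.1; centroid 23866.1/34.5 ≈ 691.77.
y-moment: 5.8·156 + 4.1·366 + 5.7·690 + 5.9·295 + 5.8·243 + 7.2·119 = 10345.1; centroid 10345.1/34.5 ≈ 299.86.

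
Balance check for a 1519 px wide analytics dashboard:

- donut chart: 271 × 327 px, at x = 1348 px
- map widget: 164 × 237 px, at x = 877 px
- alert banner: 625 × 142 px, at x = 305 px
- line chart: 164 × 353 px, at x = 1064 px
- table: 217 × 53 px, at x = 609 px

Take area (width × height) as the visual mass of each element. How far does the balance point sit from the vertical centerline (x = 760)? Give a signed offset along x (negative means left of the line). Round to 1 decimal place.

≈ 112.5 px

Areas: donut chart 271·327 = 88617, map widget 164·237 = 38868, alert banner 625·142 = 88750, line chart 164·353 = 57892, table 217·53 = 11501. Total weight = 285628.
Σw·x = 88617·1348 + 38868·877 + 88750·305 + 57892·1064 + 11501·609 = 249212899, so x̄ = 249212899/285628 ≈ 872.51.
Against x = 760, that's 872.51 − 760 = 112.51.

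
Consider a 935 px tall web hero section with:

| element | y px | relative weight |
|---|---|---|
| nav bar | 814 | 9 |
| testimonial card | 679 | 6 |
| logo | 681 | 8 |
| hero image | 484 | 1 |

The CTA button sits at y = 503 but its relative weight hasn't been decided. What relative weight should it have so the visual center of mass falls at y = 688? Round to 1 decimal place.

Fixed elements: Σw = 9 + 6 + 8 + 1 = 24, Σw·y = 9·814 + 6·679 + 8·681 + 1·484 = 17332.
Balance at y = 688 requires (17332 + w·503) / (24 + w) = 688.
Solving: w = (688·24 − 17332) / (503 − 688) = -820 / -185 ≈ 4.43.

w ≈ 4.4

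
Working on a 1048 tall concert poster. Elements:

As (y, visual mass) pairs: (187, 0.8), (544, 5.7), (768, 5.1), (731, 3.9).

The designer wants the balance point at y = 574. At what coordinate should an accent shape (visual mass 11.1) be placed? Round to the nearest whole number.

y ≈ 473

New total weight: (0.8 + 5.7 + 5.1 + 3.9) + 11.1 = 26.6.
y: target moment 26.6×574 = 15268.4; current 0.8·187 + 5.7·544 + 5.1·768 + 3.9·731 = 10018.1; the accent shape supplies 5250.3, so y = 5250.3/11.1 ≈ 473.00.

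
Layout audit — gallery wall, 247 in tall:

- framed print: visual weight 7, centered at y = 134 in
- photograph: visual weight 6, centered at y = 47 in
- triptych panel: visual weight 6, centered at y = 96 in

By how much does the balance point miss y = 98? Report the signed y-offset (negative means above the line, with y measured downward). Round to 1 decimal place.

≈ -3.5 in

Σw = 7 + 6 + 6 = 19.
Σw·y = 7·134 + 6·47 + 6·96 = 1796, so ȳ = 1796/19 ≈ 94.53.
Against y = 98, that's 94.53 − 98 = -3.47.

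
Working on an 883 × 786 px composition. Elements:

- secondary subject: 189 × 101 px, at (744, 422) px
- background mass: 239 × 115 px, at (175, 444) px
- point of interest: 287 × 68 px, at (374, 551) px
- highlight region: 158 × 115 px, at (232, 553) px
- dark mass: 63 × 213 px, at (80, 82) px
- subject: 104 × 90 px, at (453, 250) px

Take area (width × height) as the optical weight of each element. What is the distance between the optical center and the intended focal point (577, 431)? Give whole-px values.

≈ 243 px

Taking area as weight: secondary subject 189·101 = 19089, background mass 239·115 = 27485, point of interest 287·68 = 19516, highlight region 158·115 = 18170, dark mass 63·213 = 13419, subject 104·90 = 9360. Sum 107039.
Σw·x = 19089·744 + 27485·175 + 19516·374 + 18170·232 + 13419·80 + 9360·453 = 35840115, so x̄ = 35840115/107039 ≈ 334.83.
Σw·y = 19089·422 + 27485·444 + 19516·551 + 18170·553 + 13419·82 + 9360·250 = 44500582, so ȳ = 44500582/107039 ≈ 415.74.
Relative to (577, 431): Δ = (-242.17, -15.26); |Δ| = √(-242.17² + -15.26²) ≈ 242.65.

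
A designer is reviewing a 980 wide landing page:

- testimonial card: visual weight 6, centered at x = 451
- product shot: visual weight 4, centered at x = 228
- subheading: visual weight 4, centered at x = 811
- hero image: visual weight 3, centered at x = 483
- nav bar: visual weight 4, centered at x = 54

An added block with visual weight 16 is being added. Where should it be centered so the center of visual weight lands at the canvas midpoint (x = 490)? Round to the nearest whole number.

New total weight: (6 + 4 + 4 + 3 + 4) + 16 = 37.
Along x: (8527 + 16·x) / 37 = 490 (existing moment 6·451 + 4·228 + 4·811 + 3·483 + 4·54 = 8527) ⇒ x = (18130 − 8527) / 16 ≈ 600.19.

x ≈ 600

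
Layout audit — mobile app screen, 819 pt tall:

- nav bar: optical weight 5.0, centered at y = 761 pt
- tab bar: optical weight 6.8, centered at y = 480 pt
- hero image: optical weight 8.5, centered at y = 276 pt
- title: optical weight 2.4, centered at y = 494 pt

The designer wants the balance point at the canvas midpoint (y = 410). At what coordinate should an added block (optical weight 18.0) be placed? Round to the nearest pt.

y ≈ 338

After adding the added block, total weight = 5.0 + 6.8 + 8.5 + 2.4 + 18.0 = 40.7.
Along y: (10600.6 + 18.0·y) / 40.7 = 410 (existing moment 5.0·761 + 6.8·480 + 8.5·276 + 2.4·494 = 10600.6) ⇒ y = (16687.0 − 10600.6) / 18.0 ≈ 338.13.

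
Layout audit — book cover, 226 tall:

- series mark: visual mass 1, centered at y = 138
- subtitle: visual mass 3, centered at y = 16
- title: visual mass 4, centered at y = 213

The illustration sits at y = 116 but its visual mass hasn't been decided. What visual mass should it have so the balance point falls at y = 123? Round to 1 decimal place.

Fixed elements: Σw = 1 + 3 + 4 = 8, Σw·y = 1·138 + 3·16 + 4·213 = 1038.
For the centroid to hit 123: (1038 + w·116) / (8 + w) = 123.
So w = (123·8 − 1038)/(116 − 123) = -54/-7 ≈ 7.71.

w ≈ 7.7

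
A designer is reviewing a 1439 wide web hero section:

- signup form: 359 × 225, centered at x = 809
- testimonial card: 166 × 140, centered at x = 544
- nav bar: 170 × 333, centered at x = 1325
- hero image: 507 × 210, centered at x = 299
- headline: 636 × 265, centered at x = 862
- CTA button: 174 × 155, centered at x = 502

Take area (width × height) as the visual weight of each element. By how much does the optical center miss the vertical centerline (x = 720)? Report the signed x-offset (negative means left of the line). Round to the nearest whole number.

≈ 23

Areas: signup form 359·225 = 80775, testimonial card 166·140 = 23240, nav bar 170·333 = 56610, hero image 507·210 = 106470, headline 636·265 = 168540, CTA button 174·155 = 26970. Total weight = 462605.
x: (80775·809 + 23240·544 + 56610·1325 + 106470·299 + 168540·862 + 26970·502) / 462605 = 343652735 / 462605 ≈ 742.86
Offset from x = 720: 742.86 − 720 ≈ 22.86.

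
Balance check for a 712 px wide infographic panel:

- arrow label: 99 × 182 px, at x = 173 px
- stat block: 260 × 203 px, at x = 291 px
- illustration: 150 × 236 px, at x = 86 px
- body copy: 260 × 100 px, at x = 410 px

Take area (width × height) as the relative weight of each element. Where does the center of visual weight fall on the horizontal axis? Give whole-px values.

Taking area as weight: arrow label 99·182 = 18018, stat block 260·203 = 52780, illustration 150·236 = 35400, body copy 260·100 = 26000. Sum 132198.
x-moment: 18018·173 + 52780·291 + 35400·86 + 26000·410 = 32180494; centroid 32180494/132198 ≈ 243.43.

x ≈ 243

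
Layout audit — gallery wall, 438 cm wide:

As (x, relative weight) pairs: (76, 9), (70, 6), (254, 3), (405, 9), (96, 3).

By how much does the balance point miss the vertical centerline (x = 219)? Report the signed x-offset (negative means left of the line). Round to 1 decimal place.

≈ -25.7 cm

Total weight = 9 + 6 + 3 + 9 + 3 = 30.
Σw·x = 9·76 + 6·70 + 3·254 + 9·405 + 3·96 = 5799, so x̄ = 5799/30 ≈ 193.30.
Offset from x = 219: 193.30 − 219 ≈ -25.70.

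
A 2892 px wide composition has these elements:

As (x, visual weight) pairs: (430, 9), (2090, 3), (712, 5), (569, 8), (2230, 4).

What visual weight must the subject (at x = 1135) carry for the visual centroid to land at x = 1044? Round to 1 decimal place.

Existing Σw = 29 (9 + 3 + 5 + 8 + 4); existing moment 9·430 + 3·2090 + 5·712 + 8·569 + 4·2230 = 27172.
Balance at x = 1044 requires (27172 + w·1135) / (29 + w) = 1044.
Solving: w = (1044·29 − 27172) / (1135 − 1044) = 3104 / 91 ≈ 34.11.

w ≈ 34.1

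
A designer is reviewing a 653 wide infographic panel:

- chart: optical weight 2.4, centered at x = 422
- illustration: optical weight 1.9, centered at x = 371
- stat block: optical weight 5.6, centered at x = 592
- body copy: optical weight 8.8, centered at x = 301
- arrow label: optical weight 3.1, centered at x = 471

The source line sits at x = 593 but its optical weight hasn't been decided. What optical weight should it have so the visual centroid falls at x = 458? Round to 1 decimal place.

Existing Σw = 21.8 (2.4 + 1.9 + 5.6 + 8.8 + 3.1); existing moment 2.4·422 + 1.9·371 + 5.6·592 + 8.8·301 + 3.1·471 = 9141.8.
Balance at x = 458 requires (9141.8 + w·593) / (21.8 + w) = 458.
So w = (458·21.8 − 9141.8)/(593 − 458) = 842.6/135 ≈ 6.24.

w ≈ 6.2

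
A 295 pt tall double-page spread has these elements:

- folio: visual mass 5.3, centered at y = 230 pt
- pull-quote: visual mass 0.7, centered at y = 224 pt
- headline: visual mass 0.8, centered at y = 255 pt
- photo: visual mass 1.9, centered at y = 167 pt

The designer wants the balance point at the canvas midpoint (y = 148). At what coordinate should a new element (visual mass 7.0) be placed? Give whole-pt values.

With the new element, Σw becomes 5.3 + 0.7 + 0.8 + 1.9 + 7.0 = 15.7.
Along y: (1897.1 + 7.0·y) / 15.7 = 148 (existing moment 5.3·230 + 0.7·224 + 0.8·255 + 1.9·167 = 1897.1) ⇒ y = (2323.6 − 1897.1) / 7.0 ≈ 60.93.

y ≈ 61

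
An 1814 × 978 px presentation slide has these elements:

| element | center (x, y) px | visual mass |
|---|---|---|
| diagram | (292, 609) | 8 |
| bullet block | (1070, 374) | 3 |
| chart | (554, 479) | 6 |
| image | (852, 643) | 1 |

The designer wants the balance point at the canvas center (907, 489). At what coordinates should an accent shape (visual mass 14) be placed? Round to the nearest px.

(1379, 438)

With the accent shape, Σw becomes 8 + 3 + 6 + 1 + 14 = 32.
Along x: (9722 + 14·x) / 32 = 907 (existing moment 8·292 + 3·1070 + 6·554 + 1·852 = 9722) ⇒ x = (29024 − 9722) / 14 ≈ 1378.71.
Along y: (9511 + 14·y) / 32 = 489 (existing moment 8·609 + 3·374 + 6·479 + 1·643 = 9511) ⇒ y = (15648 − 9511) / 14 ≈ 438.36.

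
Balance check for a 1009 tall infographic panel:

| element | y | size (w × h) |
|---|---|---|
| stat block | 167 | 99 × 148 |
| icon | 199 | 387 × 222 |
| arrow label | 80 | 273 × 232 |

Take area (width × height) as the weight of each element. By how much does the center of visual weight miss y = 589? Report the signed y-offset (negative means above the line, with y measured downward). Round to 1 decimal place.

Areas → weights: stat block 99·148 = 14652, icon 387·222 = 85914, arrow label 273·232 = 63336; Σw = 163902.
y-moment: 14652·167 + 85914·199 + 63336·80 = 24610650; centroid 24610650/163902 ≈ 150.15.
Difference: 150.15 − 589 ≈ -438.85.

≈ -438.8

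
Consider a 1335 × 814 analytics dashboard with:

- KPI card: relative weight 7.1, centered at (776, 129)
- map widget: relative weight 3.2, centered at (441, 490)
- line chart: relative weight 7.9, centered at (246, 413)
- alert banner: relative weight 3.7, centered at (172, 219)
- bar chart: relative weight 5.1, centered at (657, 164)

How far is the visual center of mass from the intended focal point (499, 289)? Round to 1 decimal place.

≈ 27.6

Weights sum to 7.1 + 3.2 + 7.9 + 3.7 + 5.1 = 27.0.
x: (7.1·776 + 3.2·441 + 7.9·246 + 3.7·172 + 5.1·657) / 27.0 = 12851.3 / 27.0 ≈ 475.97
y: (7.1·129 + 3.2·490 + 7.9·413 + 3.7·219 + 5.1·164) / 27.0 = 7393.3 / 27.0 ≈ 273.83
Relative to (499, 289): Δ = (-23.03, -15.17); |Δ| = √(-23.03² + -15.17²) ≈ 27.58.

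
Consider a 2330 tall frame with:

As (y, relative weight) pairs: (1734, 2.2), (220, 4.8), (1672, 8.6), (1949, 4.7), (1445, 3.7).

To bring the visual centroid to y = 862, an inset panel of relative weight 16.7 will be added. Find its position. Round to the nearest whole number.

y ≈ 79

With the inset panel, Σw becomes 2.2 + 4.8 + 8.6 + 4.7 + 3.7 + 16.7 = 40.7.
Along y: (33756.8 + 16.7·y) / 40.7 = 862 (existing moment 2.2·1734 + 4.8·220 + 8.6·1672 + 4.7·1949 + 3.7·1445 = 33756.8) ⇒ y = (35083.4 − 33756.8) / 16.7 ≈ 79.44.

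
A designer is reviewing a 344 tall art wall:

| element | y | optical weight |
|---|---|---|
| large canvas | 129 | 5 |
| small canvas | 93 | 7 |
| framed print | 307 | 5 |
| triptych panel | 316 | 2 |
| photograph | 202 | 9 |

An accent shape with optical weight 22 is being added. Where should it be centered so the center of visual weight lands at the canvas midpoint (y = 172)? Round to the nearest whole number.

y ≈ 151

New total weight: (5 + 7 + 5 + 2 + 9) + 22 = 50.
y: need Σw·y = 50·172 = 8600. Existing = 5·129 + 7·93 + 5·307 + 2·316 + 9·202 = 5281. Remainder 3319 / 22 ≈ 150.86.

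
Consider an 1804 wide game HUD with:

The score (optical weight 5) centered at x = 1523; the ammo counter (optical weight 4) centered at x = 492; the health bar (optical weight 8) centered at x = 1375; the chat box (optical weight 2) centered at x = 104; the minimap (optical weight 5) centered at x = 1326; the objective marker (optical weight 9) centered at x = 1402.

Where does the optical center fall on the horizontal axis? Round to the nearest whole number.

Σw = 5 + 4 + 8 + 2 + 5 + 9 = 33.
x-moment: 5·1523 + 4·492 + 8·1375 + 2·104 + 5·1326 + 9·1402 = 40039; centroid 40039/33 ≈ 1213.30.

x ≈ 1213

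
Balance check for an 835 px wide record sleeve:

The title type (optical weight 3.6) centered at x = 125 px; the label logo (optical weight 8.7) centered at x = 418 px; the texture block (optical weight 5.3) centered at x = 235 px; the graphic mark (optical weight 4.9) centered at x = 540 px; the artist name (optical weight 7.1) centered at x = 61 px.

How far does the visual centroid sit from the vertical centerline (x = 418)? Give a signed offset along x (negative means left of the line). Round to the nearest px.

≈ -134 px

Σw = 3.6 + 8.7 + 5.3 + 4.9 + 7.1 = 29.6.
x: (3.6·125 + 8.7·418 + 5.3·235 + 4.9·540 + 7.1·61) / 29.6 = 8411.2 / 29.6 ≈ 284.16
Difference: 284.16 − 418 ≈ -133.84.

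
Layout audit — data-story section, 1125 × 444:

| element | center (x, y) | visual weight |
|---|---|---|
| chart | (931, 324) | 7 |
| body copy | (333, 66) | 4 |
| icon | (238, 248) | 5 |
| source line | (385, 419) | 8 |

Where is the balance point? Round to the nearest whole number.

Σw = 7 + 4 + 5 + 8 = 24.
x: (7·931 + 4·333 + 5·238 + 8·385) / 24 = 12119 / 24 ≈ 504.96
y: (7·324 + 4·66 + 5·248 + 8·419) / 24 = 7124 / 24 ≈ 296.83

(505, 297)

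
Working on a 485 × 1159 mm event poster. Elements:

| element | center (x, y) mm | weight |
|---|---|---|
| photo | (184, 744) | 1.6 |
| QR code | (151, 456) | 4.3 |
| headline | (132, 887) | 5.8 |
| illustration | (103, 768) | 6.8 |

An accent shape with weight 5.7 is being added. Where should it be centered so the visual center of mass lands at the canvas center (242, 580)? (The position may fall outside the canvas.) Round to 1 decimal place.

(604.7, 90.8)

After adding the accent shape, total weight = 1.6 + 4.3 + 5.8 + 6.8 + 5.7 = 24.2.
x: target moment 24.2×242 = 5856.4; current 1.6·184 + 4.3·151 + 5.8·132 + 6.8·103 = 2409.7; the accent shape supplies 3446.7, so x = 3446.7/5.7 ≈ 604.68.
y: target moment 24.2×580 = 14036.0; current 1.6·744 + 4.3·456 + 5.8·887 + 6.8·768 = 13518.2; the accent shape supplies 517.8, so y = 517.8/5.7 ≈ 90.84.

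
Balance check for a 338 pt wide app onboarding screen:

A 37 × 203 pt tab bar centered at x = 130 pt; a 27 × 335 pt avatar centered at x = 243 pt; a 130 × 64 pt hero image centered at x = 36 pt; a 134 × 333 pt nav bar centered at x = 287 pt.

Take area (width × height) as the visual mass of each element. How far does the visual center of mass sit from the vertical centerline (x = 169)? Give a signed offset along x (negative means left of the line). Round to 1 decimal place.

Areas: tab bar 37·203 = 7511, avatar 27·335 = 9045, hero image 130·64 = 8320, nav bar 134·333 = 44622. Total weight = 69498.
x-moment: 7511·130 + 9045·243 + 8320·36 + 44622·287 = 16280399; centroid 16280399/69498 ≈ 234.26.
Against x = 169, that's 234.26 − 169 = 65.26.

≈ 65.3 pt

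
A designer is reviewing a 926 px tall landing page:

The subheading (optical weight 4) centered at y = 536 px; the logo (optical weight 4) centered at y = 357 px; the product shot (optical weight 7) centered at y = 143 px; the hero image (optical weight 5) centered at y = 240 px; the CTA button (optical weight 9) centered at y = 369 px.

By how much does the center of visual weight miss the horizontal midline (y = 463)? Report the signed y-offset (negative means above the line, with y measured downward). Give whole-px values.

Weights sum to 4 + 4 + 7 + 5 + 9 = 29.
y-moment: 4·536 + 4·357 + 7·143 + 5·240 + 9·369 = 9094; centroid 9094/29 ≈ 313.59.
Against y = 463, that's 313.59 − 463 = -149.41.

≈ -149 px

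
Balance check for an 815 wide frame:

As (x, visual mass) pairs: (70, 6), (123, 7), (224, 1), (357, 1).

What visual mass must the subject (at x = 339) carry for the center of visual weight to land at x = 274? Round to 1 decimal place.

w ≈ 34.6

Fixed elements: Σw = 6 + 7 + 1 + 1 = 15, Σw·x = 6·70 + 7·123 + 1·224 + 1·357 = 1862.
Balance at x = 274 requires (1862 + w·339) / (15 + w) = 274.
Solving: w = (274·15 − 1862) / (339 − 274) = 2248 / 65 ≈ 34.58.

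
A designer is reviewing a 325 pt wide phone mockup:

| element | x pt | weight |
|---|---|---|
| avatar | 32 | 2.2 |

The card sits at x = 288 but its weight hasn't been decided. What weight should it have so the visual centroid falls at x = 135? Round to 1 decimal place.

The single fixed element contributes weight 2.2, moment 2.2·32 = 70.4.
For the centroid to hit 135: (70.4 + w·288) / (2.2 + w) = 135.
So w = (135·2.2 − 70.4)/(288 − 135) = 226.6/153 ≈ 1.48.

w ≈ 1.5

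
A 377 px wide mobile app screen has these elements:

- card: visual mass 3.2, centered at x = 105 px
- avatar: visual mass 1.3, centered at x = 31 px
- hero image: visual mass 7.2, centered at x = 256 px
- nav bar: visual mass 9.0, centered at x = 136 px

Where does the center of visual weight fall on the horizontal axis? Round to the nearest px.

Total weight = 3.2 + 1.3 + 7.2 + 9.0 = 20.7.
Σw·x = 3.2·105 + 1.3·31 + 7.2·256 + 9.0·136 = 3443.5, so x̄ = 3443.5/20.7 ≈ 166.35.

x ≈ 166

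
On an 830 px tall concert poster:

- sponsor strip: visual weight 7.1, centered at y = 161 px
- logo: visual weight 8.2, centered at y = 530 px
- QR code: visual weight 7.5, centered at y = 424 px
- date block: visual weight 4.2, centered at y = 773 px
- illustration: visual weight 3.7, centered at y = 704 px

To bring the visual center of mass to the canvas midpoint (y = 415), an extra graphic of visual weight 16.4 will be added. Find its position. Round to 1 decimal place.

y ≈ 306.5

With the extra graphic, Σw becomes 7.1 + 8.2 + 7.5 + 4.2 + 3.7 + 16.4 = 47.1.
Along y: (14520.5 + 16.4·y) / 47.1 = 415 (existing moment 7.1·161 + 8.2·530 + 7.5·424 + 4.2·773 + 3.7·704 = 14520.5) ⇒ y = (19546.5 − 14520.5) / 16.4 ≈ 306.46.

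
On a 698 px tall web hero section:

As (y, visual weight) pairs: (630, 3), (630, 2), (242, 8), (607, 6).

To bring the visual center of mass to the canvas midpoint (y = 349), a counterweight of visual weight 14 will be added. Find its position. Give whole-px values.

With the counterweight, Σw becomes 3 + 2 + 8 + 6 + 14 = 33.
Along y: (8728 + 14·y) / 33 = 349 (existing moment 3·630 + 2·630 + 8·242 + 6·607 = 8728) ⇒ y = (11517 − 8728) / 14 ≈ 199.21.

y ≈ 199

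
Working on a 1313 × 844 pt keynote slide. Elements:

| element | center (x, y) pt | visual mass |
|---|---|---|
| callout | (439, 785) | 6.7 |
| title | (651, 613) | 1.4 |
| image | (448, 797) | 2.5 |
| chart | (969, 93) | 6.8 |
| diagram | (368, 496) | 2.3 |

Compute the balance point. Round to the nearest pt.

Weights sum to 6.7 + 1.4 + 2.5 + 6.8 + 2.3 = 19.7.
x-moment: 6.7·439 + 1.4·651 + 2.5·448 + 6.8·969 + 2.3·368 = 12408.3; centroid 12408.3/19.7 ≈ 629.86.
y-moment: 6.7·785 + 1.4·613 + 2.5·797 + 6.8·93 + 2.3·496 = 9883.4; centroid 9883.4/19.7 ≈ 501.70.

(630, 502)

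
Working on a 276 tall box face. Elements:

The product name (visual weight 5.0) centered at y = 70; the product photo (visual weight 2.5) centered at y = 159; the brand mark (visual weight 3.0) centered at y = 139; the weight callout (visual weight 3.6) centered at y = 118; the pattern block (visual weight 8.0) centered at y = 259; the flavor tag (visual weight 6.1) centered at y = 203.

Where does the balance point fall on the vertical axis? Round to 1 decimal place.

Total weight = 5.0 + 2.5 + 3.0 + 3.6 + 8.0 + 6.1 = 28.2.
Σw·y = 5.0·70 + 2.5·159 + 3.0·139 + 3.6·118 + 8.0·259 + 6.1·203 = 4899.6, so ȳ = 4899.6/28.2 ≈ 173.74.

y ≈ 173.7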